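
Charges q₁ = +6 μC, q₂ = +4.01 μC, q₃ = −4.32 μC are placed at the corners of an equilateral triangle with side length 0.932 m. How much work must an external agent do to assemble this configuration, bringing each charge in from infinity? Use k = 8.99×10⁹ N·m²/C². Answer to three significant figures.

The assembly work is the sum of pairwise potential energies, U = Σ_{i<j} kqᵢqⱼ/rᵢⱼ.
All three pair separations equal the side length, 0.932 m.
U = (0.232) + (-0.250) + (-0.167) = -0.185 J.

-0.185 J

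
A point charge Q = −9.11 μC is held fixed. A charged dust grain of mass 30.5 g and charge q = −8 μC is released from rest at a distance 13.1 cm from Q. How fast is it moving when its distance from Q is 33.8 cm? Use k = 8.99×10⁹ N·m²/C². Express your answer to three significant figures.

Only the electrostatic force acts, so mechanical energy is conserved: ½mv² = U₁ − U₂ = kQq(1/r₁ − 1/r₂).
U₁ − U₂ = (8.99×10⁹ N·m²/C²)(-9.11×10⁻⁶ C)(-8.00×10⁻⁶ C)(1/0.131 − 1/0.338) = 3.06 J.
v = √(2·3.06/0.0305) = 14.2 m/s.

14.2 m/s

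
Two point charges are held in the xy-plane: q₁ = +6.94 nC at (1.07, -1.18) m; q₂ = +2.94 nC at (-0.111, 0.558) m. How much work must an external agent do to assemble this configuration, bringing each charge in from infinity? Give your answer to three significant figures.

The assembly work is the sum of pairwise potential energies, U = Σ_{i<j} kqᵢqⱼ/rᵢⱼ.
Pair separations: r₁₂ = 2.10 m.
U = (8.73×10⁻⁸) = 8.73×10⁻⁸ J.

8.73×10⁻⁸ J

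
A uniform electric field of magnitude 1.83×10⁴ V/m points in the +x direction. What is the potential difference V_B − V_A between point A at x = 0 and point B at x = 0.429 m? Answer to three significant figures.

In a uniform field, potential decreases in the direction of E: V_B − V_A = −E·Δx.
V_B − V_A = −(1.83×10⁴ V/m)(0.429 m) = -7850 V.

-7850 V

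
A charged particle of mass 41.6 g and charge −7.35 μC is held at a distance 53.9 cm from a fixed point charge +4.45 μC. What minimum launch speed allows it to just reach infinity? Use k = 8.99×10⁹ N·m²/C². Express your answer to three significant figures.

5.12 m/s

To just escape, total mechanical energy must reach zero at infinity: ½mv²_min + U = 0, so ½mv²_min = −U = |kQq|/r.
|U| = |kQq|/r = (8.99×10⁹ N·m²/C²)(4.45×10⁻⁶)(7.35×10⁻⁶)/(0.539) = 0.546 J.
v_min = √(2|U|/m) = √(2·0.546/0.0416) = 5.12 m/s.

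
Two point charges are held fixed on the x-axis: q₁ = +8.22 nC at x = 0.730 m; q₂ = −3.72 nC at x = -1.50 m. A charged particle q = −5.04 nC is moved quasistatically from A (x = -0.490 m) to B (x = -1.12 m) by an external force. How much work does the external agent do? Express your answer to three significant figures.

For quasistatic motion the external work equals the change in potential energy: W_ext = qΔV = q(V_B − V_A).
At A: distances to the source charges are 1.22 m, 1.01 m; V_A = Σ kqᵢ/rᵢ = 27.5 V.
At B: distances to the source charges are 1.85 m, 0.380 m; V_B = Σ kqᵢ/rᵢ = -48.1 V.
ΔV = V_B − V_A = -75.5 V.
W_ext = qΔV = (-5.04×10⁻⁹ C)(-75.5 V) = 3.81×10⁻⁷ J.

3.81×10⁻⁷ J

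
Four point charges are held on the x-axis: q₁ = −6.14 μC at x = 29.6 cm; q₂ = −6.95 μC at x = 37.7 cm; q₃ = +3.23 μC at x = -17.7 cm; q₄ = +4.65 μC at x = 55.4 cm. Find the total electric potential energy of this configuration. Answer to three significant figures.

1.54 J

The assembly work is the sum of pairwise potential energies, U = Σ_{i<j} kqᵢqⱼ/rᵢⱼ.
Pair separations: r₁₂ = 0.0810 m, r₁₃ = 0.473 m, r₁₄ = 0.258 m, r₂₃ = 0.554 m, r₂₄ = 0.177 m, r₃₄ = 0.731 m.
Summing all 6 pair terms gives U = 1.54 J.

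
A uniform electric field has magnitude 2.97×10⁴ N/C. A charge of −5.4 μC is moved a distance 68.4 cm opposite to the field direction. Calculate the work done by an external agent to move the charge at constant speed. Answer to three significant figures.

-0.110 J

The potential change for a displacement 68.4 cm opposite to the field direction is ΔV = +Ed = 2.03×10⁴ V.
W_ext = qΔV = -0.110 J.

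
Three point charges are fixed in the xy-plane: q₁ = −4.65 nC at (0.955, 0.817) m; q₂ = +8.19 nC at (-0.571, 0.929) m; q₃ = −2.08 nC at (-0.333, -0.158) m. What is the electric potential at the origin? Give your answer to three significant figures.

The total potential is the scalar sum of each charge's contribution, V = Σ kqᵢ/rᵢ.
Distances from the field point to each charge: r₁ = 1.26 m, r₂ = 1.09 m, r₃ = 0.369 m.
V = k[(-4.65×10⁻⁹)/(1.26) + (8.19×10⁻⁹)/(1.09) + (-2.08×10⁻⁹)/(0.369)] = -16.5 V.

-16.5 V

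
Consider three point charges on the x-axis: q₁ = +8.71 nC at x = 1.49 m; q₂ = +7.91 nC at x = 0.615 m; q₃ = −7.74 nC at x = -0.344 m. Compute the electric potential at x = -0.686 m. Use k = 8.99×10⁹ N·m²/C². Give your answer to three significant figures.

-113 V

The total potential is the scalar sum of each charge's contribution, V = Σ kqᵢ/rᵢ.
Distances from the field point to each charge: r₁ = 2.18 m, r₂ = 1.30 m, r₃ = 0.342 m.
V = k[(8.71×10⁻⁹)/(2.18) + (7.91×10⁻⁹)/(1.30) + (-7.74×10⁻⁹)/(0.342)] = -113 V.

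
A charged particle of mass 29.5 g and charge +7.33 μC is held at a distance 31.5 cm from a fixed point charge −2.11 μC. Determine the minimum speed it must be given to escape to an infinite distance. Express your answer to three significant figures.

5.47 m/s

To just escape, total mechanical energy must reach zero at infinity: ½mv²_min + U = 0, so ½mv²_min = −U = |kQq|/r.
|U| = |kQq|/r = (8.99×10⁹ N·m²/C²)(2.11×10⁻⁶)(7.33×10⁻⁶)/(0.315) = 0.441 J.
v_min = √(2|U|/m) = √(2·0.441/0.0295) = 5.47 m/s.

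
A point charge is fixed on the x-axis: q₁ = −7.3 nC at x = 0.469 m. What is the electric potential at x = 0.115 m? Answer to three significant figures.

-185 V

The total potential is the scalar sum of each charge's contribution, V = Σ kqᵢ/rᵢ.
V = k[(-7.30×10⁻⁹)/(0.354)] = -185 V.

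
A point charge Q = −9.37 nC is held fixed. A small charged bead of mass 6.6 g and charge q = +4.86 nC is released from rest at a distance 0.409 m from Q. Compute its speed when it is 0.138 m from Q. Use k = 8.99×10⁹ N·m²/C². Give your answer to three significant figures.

Only the electrostatic force acts, so mechanical energy is conserved: ½mv² = U₁ − U₂ = kQq(1/r₁ − 1/r₂).
U₁ − U₂ = (8.99×10⁹ N·m²/C²)(-9.37×10⁻⁹ C)(4.86×10⁻⁹ C)(1/0.409 − 1/0.138) = 1.97×10⁻⁶ J.
v = √(2·1.97×10⁻⁶/6.60×10⁻³) = 0.0244 m/s.

0.0244 m/s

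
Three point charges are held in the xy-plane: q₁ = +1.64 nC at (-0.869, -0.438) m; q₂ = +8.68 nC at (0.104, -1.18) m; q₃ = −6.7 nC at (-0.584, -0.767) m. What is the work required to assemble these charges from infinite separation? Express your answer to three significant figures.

The assembly work is the sum of pairwise potential energies, U = Σ_{i<j} kqᵢqⱼ/rᵢⱼ.
Pair separations: r₁₂ = 1.22 m, r₁₃ = 0.435 m, r₂₃ = 0.802 m.
U = (1.05×10⁻⁷) + (-2.27×10⁻⁷) + (-6.52×10⁻⁷) = -7.74×10⁻⁷ J.

-7.74×10⁻⁷ J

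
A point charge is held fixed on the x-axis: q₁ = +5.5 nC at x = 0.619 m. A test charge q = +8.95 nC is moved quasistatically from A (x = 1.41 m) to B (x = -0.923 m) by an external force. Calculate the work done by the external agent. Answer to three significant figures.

For quasistatic motion the external work equals the change in potential energy: W_ext = qΔV = q(V_B − V_A).
At A: distance to the source charge is 0.791 m; V_A = kq₁/r = 62.5 V.
At B: distance to the source charge is 1.54 m; V_B = kq₁/r = 32.1 V.
ΔV = V_B − V_A = -30.4 V.
W_ext = qΔV = (8.95×10⁻⁹ C)(-30.4 V) = -2.72×10⁻⁷ J.

-2.72×10⁻⁷ J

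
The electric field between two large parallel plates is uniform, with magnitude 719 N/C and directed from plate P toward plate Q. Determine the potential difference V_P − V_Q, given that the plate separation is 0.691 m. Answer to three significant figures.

In a uniform field, potential decreases in the direction of E: ΔV = −E·d for a displacement d parallel to E.
Going from Q to P is a displacement of 0.691 m opposite to the field, so V_P − V_Q = +Ed = 497 V.

497 V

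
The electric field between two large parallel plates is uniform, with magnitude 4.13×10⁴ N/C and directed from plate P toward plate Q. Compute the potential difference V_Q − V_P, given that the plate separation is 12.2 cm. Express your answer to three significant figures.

-5040 V

In a uniform field, potential decreases in the direction of E: ΔV = −E·d for a displacement d parallel to E.
Going from P to Q is a displacement of 12.2 cm along the field, so V_Q − V_P = −Ed = -5040 V.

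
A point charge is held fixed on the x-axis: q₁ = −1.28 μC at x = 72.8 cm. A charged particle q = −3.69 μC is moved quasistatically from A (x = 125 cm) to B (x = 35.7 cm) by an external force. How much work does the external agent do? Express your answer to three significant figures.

0.0331 J

For quasistatic motion the external work equals the change in potential energy: W_ext = qΔV = q(V_B − V_A).
At A: distance to the source charge is 0.522 m; V_A = kq₁/r = -2.20×10⁴ V.
At B: distance to the source charge is 0.371 m; V_B = kq₁/r = -3.10×10⁴ V.
ΔV = V_B − V_A = -8970 V.
W_ext = qΔV = (-3.69×10⁻⁶ C)(-8970 V) = 0.0331 J.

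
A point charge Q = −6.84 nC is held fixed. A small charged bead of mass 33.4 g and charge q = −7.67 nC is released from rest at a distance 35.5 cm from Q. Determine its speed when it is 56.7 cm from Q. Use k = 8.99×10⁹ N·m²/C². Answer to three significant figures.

5.45×10⁻³ m/s

Only the electrostatic force acts, so mechanical energy is conserved: ½mv² = U₁ − U₂ = kQq(1/r₁ − 1/r₂).
U₁ − U₂ = (8.99×10⁹ N·m²/C²)(-6.84×10⁻⁹ C)(-7.67×10⁻⁹ C)(1/0.355 − 1/0.567) = 4.97×10⁻⁷ J.
v = √(2·4.97×10⁻⁷/0.0334) = 5.45×10⁻³ m/s.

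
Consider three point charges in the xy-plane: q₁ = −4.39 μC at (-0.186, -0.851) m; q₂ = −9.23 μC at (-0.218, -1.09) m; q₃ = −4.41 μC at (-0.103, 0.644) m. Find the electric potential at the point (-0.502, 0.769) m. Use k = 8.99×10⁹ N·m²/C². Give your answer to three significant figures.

The total potential is the scalar sum of each charge's contribution, V = Σ kqᵢ/rᵢ.
Distances from the field point to each charge: r₁ = 1.65 m, r₂ = 1.88 m, r₃ = 0.418 m.
V = k[(-4.39×10⁻⁶)/(1.65) + (-9.23×10⁻⁶)/(1.88) + (-4.41×10⁻⁶)/(0.418)] = -1.63×10⁵ V.

-1.63×10⁵ V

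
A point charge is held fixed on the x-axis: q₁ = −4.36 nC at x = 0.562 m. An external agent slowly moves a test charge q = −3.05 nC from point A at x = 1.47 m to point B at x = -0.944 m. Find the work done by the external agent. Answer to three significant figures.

For quasistatic motion the external work equals the change in potential energy: W_ext = qΔV = q(V_B − V_A).
At A: distance to the source charge is 0.908 m; V_A = kq₁/r = -43.2 V.
At B: distance to the source charge is 1.51 m; V_B = kq₁/r = -26.0 V.
ΔV = V_B − V_A = 17.1 V.
W_ext = qΔV = (-3.05×10⁻⁹ C)(17.1 V) = -5.23×10⁻⁸ J.

-5.23×10⁻⁸ J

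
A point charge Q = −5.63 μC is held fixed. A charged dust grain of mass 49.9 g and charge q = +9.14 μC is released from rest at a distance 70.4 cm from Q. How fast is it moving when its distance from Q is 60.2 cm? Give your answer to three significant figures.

2.11 m/s

Only the electrostatic force acts, so mechanical energy is conserved: ½mv² = U₁ − U₂ = kQq(1/r₁ − 1/r₂).
U₁ − U₂ = (8.99×10⁹ N·m²/C²)(-5.63×10⁻⁶ C)(9.14×10⁻⁶ C)(1/0.704 − 1/0.602) = 0.111 J.
v = √(2·0.111/0.0499) = 2.11 m/s.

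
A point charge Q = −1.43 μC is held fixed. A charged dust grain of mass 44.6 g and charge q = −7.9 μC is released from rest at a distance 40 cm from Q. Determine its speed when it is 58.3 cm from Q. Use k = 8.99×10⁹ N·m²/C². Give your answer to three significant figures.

1.89 m/s

Only the electrostatic force acts, so mechanical energy is conserved: ½mv² = U₁ − U₂ = kQq(1/r₁ − 1/r₂).
U₁ − U₂ = (8.99×10⁹ N·m²/C²)(-1.43×10⁻⁶ C)(-7.90×10⁻⁶ C)(1/0.400 − 1/0.583) = 0.0797 J.
v = √(2·0.0797/0.0446) = 1.89 m/s.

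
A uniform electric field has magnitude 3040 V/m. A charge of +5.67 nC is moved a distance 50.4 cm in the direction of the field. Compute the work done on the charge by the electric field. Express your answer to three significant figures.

8.69×10⁻⁶ J

The potential change for a displacement 50.4 cm in the direction of the field is ΔV = −Ed = -1530 V.
W_field = −qΔV = 8.69×10⁻⁶ J.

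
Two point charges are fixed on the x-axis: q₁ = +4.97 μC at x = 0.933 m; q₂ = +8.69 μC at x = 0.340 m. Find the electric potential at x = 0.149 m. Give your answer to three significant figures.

Electric potential is a scalar, so the contributions from each charge add algebraically: V = Σ kqᵢ/rᵢ.
Distances from the field point to each charge: r₁ = 0.784 m, r₂ = 0.191 m.
V = k[(4.97×10⁻⁶)/(0.784) + (8.69×10⁻⁶)/(0.191)] = 4.66×10⁵ V.

4.66×10⁵ V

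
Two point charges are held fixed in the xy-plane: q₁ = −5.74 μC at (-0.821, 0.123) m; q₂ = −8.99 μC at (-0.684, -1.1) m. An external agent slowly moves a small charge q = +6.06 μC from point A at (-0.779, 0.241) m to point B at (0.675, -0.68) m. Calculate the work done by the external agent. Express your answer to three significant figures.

For quasistatic motion the external work equals the change in potential energy: W_ext = qΔV = q(V_B − V_A).
At A: distances to the source charges are 0.125 m, 1.34 m; V_A = Σ kqᵢ/rᵢ = -4.72×10⁵ V.
At B: distances to the source charges are 1.70 m, 1.42 m; V_B = Σ kqᵢ/rᵢ = -8.72×10⁴ V.
ΔV = V_B − V_A = 3.85×10⁵ V.
W_ext = qΔV = (6.06×10⁻⁶ C)(3.85×10⁵ V) = 2.33 J.

2.33 J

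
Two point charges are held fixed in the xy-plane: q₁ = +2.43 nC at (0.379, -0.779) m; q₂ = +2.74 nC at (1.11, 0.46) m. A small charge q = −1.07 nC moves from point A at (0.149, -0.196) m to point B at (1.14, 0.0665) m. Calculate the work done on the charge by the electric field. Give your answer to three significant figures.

The work done by the electric force is W_field = −ΔU = −q(V_B − V_A) = q(V_A − V_B).
At A: distances to the source charges are 0.627 m, 1.16 m; V_A = Σ kqᵢ/rᵢ = 56.0 V.
At B: distances to the source charges are 1.14 m, 0.395 m; V_B = Σ kqᵢ/rᵢ = 81.6 V.
ΔV = V_B − V_A = 25.6 V.
W_field = −qΔV = −(-1.07×10⁻⁹ C)(25.6 V) = 2.74×10⁻⁸ J.

2.74×10⁻⁸ J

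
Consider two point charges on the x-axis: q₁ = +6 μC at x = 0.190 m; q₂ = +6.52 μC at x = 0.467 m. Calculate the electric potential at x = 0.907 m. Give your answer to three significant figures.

The total potential is the scalar sum of each charge's contribution, V = Σ kqᵢ/rᵢ.
Distances from the field point to each charge: r₁ = 0.717 m, r₂ = 0.440 m.
V = k[(6.00×10⁻⁶)/(0.717) + (6.52×10⁻⁶)/(0.440)] = 2.08×10⁵ V.

2.08×10⁵ V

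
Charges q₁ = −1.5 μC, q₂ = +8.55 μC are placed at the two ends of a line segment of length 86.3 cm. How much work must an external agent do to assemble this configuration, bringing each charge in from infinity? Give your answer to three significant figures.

-0.134 J

The assembly work is the sum of pairwise potential energies, U = Σ_{i<j} kqᵢqⱼ/rᵢⱼ.
The separation is r = 0.863 m.
U = (-0.134) = -0.134 J.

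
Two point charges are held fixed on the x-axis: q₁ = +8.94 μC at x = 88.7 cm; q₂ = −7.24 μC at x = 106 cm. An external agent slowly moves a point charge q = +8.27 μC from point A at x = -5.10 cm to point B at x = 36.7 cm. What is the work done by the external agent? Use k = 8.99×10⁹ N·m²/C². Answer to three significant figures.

0.277 J

For quasistatic motion the external work equals the change in potential energy: W_ext = qΔV = q(V_B − V_A).
At A: distances to the source charges are 0.938 m, 1.11 m; V_A = Σ kqᵢ/rᵢ = 2.71×10⁴ V.
At B: distances to the source charges are 0.520 m, 0.693 m; V_B = Σ kqᵢ/rᵢ = 6.06×10⁴ V.
ΔV = V_B − V_A = 3.35×10⁴ V.
W_ext = qΔV = (8.27×10⁻⁶ C)(3.35×10⁴ V) = 0.277 J.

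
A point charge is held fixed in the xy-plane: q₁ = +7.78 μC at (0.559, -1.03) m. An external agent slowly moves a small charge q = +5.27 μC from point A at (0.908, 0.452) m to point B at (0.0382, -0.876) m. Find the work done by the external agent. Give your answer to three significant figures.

For quasistatic motion the external work equals the change in potential energy: W_ext = qΔV = q(V_B − V_A).
At A: distance to the source charge is 1.52 m; V_A = kq₁/r = 4.59×10⁴ V.
At B: distance to the source charge is 0.543 m; V_B = kq₁/r = 1.29×10⁵ V.
ΔV = V_B − V_A = 8.28×10⁴ V.
W_ext = qΔV = (5.27×10⁻⁶ C)(8.28×10⁴ V) = 0.437 J.

0.437 J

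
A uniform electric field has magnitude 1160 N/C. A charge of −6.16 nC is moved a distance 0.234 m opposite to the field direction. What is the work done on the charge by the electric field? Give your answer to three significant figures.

The potential change for a displacement 0.234 m opposite to the field direction is ΔV = +Ed = 271 V.
W_field = −qΔV = 1.67×10⁻⁶ J.

1.67×10⁻⁶ J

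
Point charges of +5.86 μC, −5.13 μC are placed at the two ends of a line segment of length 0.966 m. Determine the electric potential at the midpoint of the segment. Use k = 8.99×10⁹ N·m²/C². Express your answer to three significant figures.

1.36×10⁴ V

The total potential is the scalar sum of each charge's contribution, V = Σ kqᵢ/rᵢ.
Each charge is 0.483 m from the midpoint.
V = k[(5.86×10⁻⁶)/(0.483) + (-5.13×10⁻⁶)/(0.483)] = 1.36×10⁴ V.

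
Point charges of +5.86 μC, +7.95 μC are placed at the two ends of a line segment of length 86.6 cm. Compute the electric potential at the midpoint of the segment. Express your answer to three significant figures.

Electric potential is a scalar, so the contributions from each charge add algebraically: V = Σ kqᵢ/rᵢ.
Each charge is 0.433 m from the midpoint.
V = k[(5.86×10⁻⁶)/(0.433) + (7.95×10⁻⁶)/(0.433)] = 2.87×10⁵ V.

2.87×10⁵ V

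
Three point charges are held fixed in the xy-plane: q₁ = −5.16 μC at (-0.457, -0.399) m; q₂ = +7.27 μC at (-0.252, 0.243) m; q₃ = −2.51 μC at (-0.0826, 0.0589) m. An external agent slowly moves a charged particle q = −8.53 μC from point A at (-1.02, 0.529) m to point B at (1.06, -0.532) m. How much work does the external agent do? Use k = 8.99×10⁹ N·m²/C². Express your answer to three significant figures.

For quasistatic motion the external work equals the change in potential energy: W_ext = qΔV = q(V_B − V_A).
At A: distances to the source charges are 1.09 m, 0.820 m, 1.05 m; V_A = Σ kqᵢ/rᵢ = 1.55×10⁴ V.
At B: distances to the source charges are 1.52 m, 1.52 m, 1.29 m; V_B = Σ kqᵢ/rᵢ = -5110 V.
ΔV = V_B − V_A = -2.06×10⁴ V.
W_ext = qΔV = (-8.53×10⁻⁶ C)(-2.06×10⁴ V) = 0.176 J.

0.176 J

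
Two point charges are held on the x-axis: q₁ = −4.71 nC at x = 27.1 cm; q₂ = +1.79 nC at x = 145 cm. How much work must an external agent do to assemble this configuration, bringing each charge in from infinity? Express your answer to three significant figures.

-6.43×10⁻⁸ J

The work to assemble the configuration equals its total potential energy, U = Σ kqᵢqⱼ/rᵢⱼ over all pairs.
Pair separations: r₁₂ = 1.18 m.
U = (-6.43×10⁻⁸) = -6.43×10⁻⁸ J.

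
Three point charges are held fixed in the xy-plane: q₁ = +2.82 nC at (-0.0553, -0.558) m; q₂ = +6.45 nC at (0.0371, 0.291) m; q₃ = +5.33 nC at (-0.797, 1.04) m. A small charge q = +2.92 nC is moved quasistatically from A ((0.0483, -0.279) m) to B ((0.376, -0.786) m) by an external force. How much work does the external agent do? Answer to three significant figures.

-2.69×10⁻⁷ J

For quasistatic motion the external work equals the change in potential energy: W_ext = qΔV = q(V_B − V_A).
At A: distances to the source charges are 0.298 m, 0.570 m, 1.57 m; V_A = Σ kqᵢ/rᵢ = 217 V.
At B: distances to the source charges are 0.488 m, 1.13 m, 2.17 m; V_B = Σ kqᵢ/rᵢ = 125 V.
ΔV = V_B − V_A = -92.1 V.
W_ext = qΔV = (2.92×10⁻⁹ C)(-92.1 V) = -2.69×10⁻⁷ J.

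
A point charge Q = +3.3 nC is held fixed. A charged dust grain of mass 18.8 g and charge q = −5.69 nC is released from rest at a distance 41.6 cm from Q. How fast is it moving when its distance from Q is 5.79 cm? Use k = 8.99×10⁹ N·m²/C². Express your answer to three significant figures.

0.0163 m/s

Only the electrostatic force acts, so mechanical energy is conserved: ½mv² = U₁ − U₂ = kQq(1/r₁ − 1/r₂).
U₁ − U₂ = (8.99×10⁹ N·m²/C²)(3.30×10⁻⁹ C)(-5.69×10⁻⁹ C)(1/0.416 − 1/0.0579) = 2.51×10⁻⁶ J.
v = √(2·2.51×10⁻⁶/0.0188) = 0.0163 m/s.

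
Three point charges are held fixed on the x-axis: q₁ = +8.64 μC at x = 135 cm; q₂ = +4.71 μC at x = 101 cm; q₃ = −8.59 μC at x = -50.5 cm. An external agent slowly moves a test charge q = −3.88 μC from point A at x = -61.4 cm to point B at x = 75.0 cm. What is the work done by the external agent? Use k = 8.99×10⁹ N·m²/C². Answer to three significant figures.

-3.39 J

For quasistatic motion the external work equals the change in potential energy: W_ext = qΔV = q(V_B − V_A).
At A: distances to the source charges are 1.96 m, 1.62 m, 0.109 m; V_A = Σ kqᵢ/rᵢ = -6.43×10⁵ V.
At B: distances to the source charges are 0.600 m, 0.260 m, 1.25 m; V_B = Σ kqᵢ/rᵢ = 2.31×10⁵ V.
ΔV = V_B − V_A = 8.74×10⁵ V.
W_ext = qΔV = (-3.88×10⁻⁶ C)(8.74×10⁵ V) = -3.39 J.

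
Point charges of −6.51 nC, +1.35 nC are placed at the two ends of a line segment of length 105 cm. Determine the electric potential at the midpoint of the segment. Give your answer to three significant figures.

Electric potential is a scalar, so the contributions from each charge add algebraically: V = Σ kqᵢ/rᵢ.
Each charge is 0.525 m from the midpoint.
V = k[(-6.51×10⁻⁹)/(0.525) + (1.35×10⁻⁹)/(0.525)] = -88.4 V.

-88.4 V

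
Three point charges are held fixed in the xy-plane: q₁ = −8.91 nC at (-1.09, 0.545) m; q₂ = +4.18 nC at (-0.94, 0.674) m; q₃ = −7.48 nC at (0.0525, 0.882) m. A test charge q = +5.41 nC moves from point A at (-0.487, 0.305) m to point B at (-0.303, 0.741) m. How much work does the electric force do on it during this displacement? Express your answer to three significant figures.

3.88×10⁻⁷ J

The work done by the electric force is W_field = −ΔU = −q(V_B − V_A) = q(V_A − V_B).
At A: distances to the source charges are 0.649 m, 0.584 m, 0.790 m; V_A = Σ kqᵢ/rᵢ = -144 V.
At B: distances to the source charges are 0.811 m, 0.641 m, 0.382 m; V_B = Σ kqᵢ/rᵢ = -216 V.
ΔV = V_B − V_A = -71.7 V.
W_field = −qΔV = −(5.41×10⁻⁹ C)(-71.7 V) = 3.88×10⁻⁷ J.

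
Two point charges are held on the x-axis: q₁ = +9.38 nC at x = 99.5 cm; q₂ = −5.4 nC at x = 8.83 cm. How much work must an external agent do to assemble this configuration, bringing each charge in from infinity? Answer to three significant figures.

-5.02×10⁻⁷ J

The work to assemble the configuration equals its total potential energy, U = Σ kqᵢqⱼ/rᵢⱼ over all pairs.
Pair separations: r₁₂ = 0.907 m.
U = (-5.02×10⁻⁷) = -5.02×10⁻⁷ J.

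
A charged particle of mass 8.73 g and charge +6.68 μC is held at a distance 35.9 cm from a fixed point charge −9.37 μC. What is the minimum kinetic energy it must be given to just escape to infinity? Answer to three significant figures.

1.57 J

To just escape, total mechanical energy must reach zero at infinity: ½mv²_min + U = 0, so ½mv²_min = −U = |kQq|/r.
|U| = |kQq|/r = (8.99×10⁹ N·m²/C²)(9.37×10⁻⁶)(6.68×10⁻⁶)/(0.359) = 1.57 J.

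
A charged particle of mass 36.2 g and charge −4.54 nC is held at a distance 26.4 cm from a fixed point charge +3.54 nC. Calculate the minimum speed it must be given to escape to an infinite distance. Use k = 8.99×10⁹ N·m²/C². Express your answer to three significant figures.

To just escape, total mechanical energy must reach zero at infinity: ½mv²_min + U = 0, so ½mv²_min = −U = |kQq|/r.
|U| = |kQq|/r = (8.99×10⁹ N·m²/C²)(3.54×10⁻⁹)(4.54×10⁻⁹)/(0.264) = 5.47×10⁻⁷ J.
v_min = √(2|U|/m) = √(2·5.47×10⁻⁷/0.0362) = 5.50×10⁻³ m/s.

5.50×10⁻³ m/s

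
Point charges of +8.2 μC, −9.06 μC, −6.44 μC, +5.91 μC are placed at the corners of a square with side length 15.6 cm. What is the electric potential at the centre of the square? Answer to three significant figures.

The total potential is the scalar sum of each charge's contribution, V = Σ kqᵢ/rᵢ.
The distance from each corner to the centre is a√2/2 = 0.110 m.
V = k[(8.20×10⁻⁶)/(0.110) + (-9.06×10⁻⁶)/(0.110) + (-6.44×10⁻⁶)/(0.110) + (5.91×10⁻⁶)/(0.110)] = -1.13×10⁵ V.

-1.13×10⁵ V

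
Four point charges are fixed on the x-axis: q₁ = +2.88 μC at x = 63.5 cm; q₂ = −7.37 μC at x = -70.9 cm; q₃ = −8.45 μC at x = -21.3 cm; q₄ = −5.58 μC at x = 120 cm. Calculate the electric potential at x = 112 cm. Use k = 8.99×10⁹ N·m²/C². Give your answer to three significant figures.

-6.67×10⁵ V

Electric potential is a scalar, so the contributions from each charge add algebraically: V = Σ kqᵢ/rᵢ.
Distances from the field point to each charge: r₁ = 0.485 m, r₂ = 1.83 m, r₃ = 1.33 m, r₄ = 0.0800 m.
V = k[(2.88×10⁻⁶)/(0.485) + (-7.37×10⁻⁶)/(1.83) + (-8.45×10⁻⁶)/(1.33) + (-5.58×10⁻⁶)/(0.0800)] = -6.67×10⁵ V.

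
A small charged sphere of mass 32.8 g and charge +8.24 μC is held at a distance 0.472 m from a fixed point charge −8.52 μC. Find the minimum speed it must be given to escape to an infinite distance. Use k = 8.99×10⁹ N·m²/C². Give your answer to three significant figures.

9.03 m/s

To just escape, total mechanical energy must reach zero at infinity: ½mv²_min + U = 0, so ½mv²_min = −U = |kQq|/r.
|U| = |kQq|/r = (8.99×10⁹ N·m²/C²)(8.52×10⁻⁶)(8.24×10⁻⁶)/(0.472) = 1.34 J.
v_min = √(2|U|/m) = √(2·1.34/0.0328) = 9.03 m/s.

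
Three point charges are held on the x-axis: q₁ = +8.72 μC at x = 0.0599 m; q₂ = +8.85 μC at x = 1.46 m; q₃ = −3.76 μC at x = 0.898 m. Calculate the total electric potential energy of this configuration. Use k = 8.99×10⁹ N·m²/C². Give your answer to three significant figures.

The work to assemble the configuration equals its total potential energy, U = Σ kqᵢqⱼ/rᵢⱼ over all pairs.
Pair separations: r₁₂ = 1.40 m, r₁₃ = 0.838 m, r₂₃ = 0.562 m.
U = (0.496) + (-0.352) + (-0.532) = -0.388 J.

-0.388 J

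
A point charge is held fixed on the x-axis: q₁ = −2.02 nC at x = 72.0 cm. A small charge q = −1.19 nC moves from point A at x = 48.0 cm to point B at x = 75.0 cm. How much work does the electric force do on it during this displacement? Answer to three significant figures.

-6.30×10⁻⁷ J

The work done by the electric force is W_field = −ΔU = −q(V_B − V_A) = q(V_A − V_B).
At A: distance to the source charge is 0.240 m; V_A = kq₁/r = -75.7 V.
At B: distance to the source charge is 0.0300 m; V_B = kq₁/r = -605 V.
ΔV = V_B − V_A = -530 V.
W_field = −qΔV = −(-1.19×10⁻⁹ C)(-530 V) = -6.30×10⁻⁷ J.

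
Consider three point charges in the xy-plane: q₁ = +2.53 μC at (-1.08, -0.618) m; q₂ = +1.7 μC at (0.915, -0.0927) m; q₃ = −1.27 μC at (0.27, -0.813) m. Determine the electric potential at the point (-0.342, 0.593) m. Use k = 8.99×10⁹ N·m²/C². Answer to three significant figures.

Electric potential is a scalar, so the contributions from each charge add algebraically: V = Σ kqᵢ/rᵢ.
Distances from the field point to each charge: r₁ = 1.42 m, r₂ = 1.43 m, r₃ = 1.53 m.
V = k[(2.53×10⁻⁶)/(1.42) + (1.70×10⁻⁶)/(1.43) + (-1.27×10⁻⁶)/(1.53)] = 1.93×10⁴ V.

1.93×10⁴ V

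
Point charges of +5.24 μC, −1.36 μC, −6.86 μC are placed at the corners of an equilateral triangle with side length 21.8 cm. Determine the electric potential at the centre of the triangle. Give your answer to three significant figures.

Electric potential is a scalar, so the contributions from each charge add algebraically: V = Σ kqᵢ/rᵢ.
The distance from each vertex to the centroid is a/√3 = 0.126 m.
V = k[(5.24×10⁻⁶)/(0.126) + (-1.36×10⁻⁶)/(0.126) + (-6.86×10⁻⁶)/(0.126)] = -2.13×10⁵ V.

-2.13×10⁵ V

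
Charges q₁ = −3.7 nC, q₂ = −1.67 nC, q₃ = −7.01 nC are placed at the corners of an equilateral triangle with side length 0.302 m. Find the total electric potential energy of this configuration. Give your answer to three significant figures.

The work to assemble the configuration equals its total potential energy, U = Σ kqᵢqⱼ/rᵢⱼ over all pairs.
All three pair separations equal the side length, 0.302 m.
U = (1.84×10⁻⁷) + (7.72×10⁻⁷) + (3.48×10⁻⁷) = 1.30×10⁻⁶ J.

1.30×10⁻⁶ J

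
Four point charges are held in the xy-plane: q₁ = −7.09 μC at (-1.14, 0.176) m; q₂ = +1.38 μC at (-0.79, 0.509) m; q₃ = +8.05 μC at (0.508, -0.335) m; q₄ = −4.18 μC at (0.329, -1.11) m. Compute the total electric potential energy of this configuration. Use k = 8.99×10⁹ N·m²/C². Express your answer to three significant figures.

The work to assemble the configuration equals its total potential energy, U = Σ kqᵢqⱼ/rᵢⱼ over all pairs.
Pair separations: r₁₂ = 0.483 m, r₁₃ = 1.73 m, r₁₄ = 1.95 m, r₂₃ = 1.55 m, r₂₄ = 1.97 m, r₃₄ = 0.795 m.
Summing all 6 pair terms gives U = -0.685 J.

-0.685 J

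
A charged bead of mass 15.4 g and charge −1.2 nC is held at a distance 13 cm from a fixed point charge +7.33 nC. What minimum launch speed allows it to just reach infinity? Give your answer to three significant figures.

8.89×10⁻³ m/s

To just escape, total mechanical energy must reach zero at infinity: ½mv²_min + U = 0, so ½mv²_min = −U = |kQq|/r.
|U| = |kQq|/r = (8.99×10⁹ N·m²/C²)(7.33×10⁻⁹)(1.20×10⁻⁹)/(0.130) = 6.08×10⁻⁷ J.
v_min = √(2|U|/m) = √(2·6.08×10⁻⁷/0.0154) = 8.89×10⁻³ m/s.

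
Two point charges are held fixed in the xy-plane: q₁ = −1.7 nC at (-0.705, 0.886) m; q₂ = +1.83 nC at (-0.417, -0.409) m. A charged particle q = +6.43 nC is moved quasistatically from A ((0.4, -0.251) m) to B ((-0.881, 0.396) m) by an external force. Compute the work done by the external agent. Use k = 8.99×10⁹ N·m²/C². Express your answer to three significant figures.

-1.40×10⁻⁷ J

For quasistatic motion the external work equals the change in potential energy: W_ext = qΔV = q(V_B − V_A).
At A: distances to the source charges are 1.59 m, 0.832 m; V_A = Σ kqᵢ/rᵢ = 10.1 V.
At B: distances to the source charges are 0.521 m, 0.929 m; V_B = Σ kqᵢ/rᵢ = -11.6 V.
ΔV = V_B − V_A = -21.8 V.
W_ext = qΔV = (6.43×10⁻⁹ C)(-21.8 V) = -1.40×10⁻⁷ J.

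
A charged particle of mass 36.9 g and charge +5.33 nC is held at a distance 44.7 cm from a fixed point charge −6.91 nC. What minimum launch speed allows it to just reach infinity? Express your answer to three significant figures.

6.34×10⁻³ m/s

To just escape, total mechanical energy must reach zero at infinity: ½mv²_min + U = 0, so ½mv²_min = −U = |kQq|/r.
|U| = |kQq|/r = (8.99×10⁹ N·m²/C²)(6.91×10⁻⁹)(5.33×10⁻⁹)/(0.447) = 7.41×10⁻⁷ J.
v_min = √(2|U|/m) = √(2·7.41×10⁻⁷/0.0369) = 6.34×10⁻³ m/s.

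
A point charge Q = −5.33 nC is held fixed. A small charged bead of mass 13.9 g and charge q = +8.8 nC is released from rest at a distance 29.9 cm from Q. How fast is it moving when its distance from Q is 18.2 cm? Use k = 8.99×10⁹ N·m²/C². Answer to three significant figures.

Only the electrostatic force acts, so mechanical energy is conserved: ½mv² = U₁ − U₂ = kQq(1/r₁ − 1/r₂).
U₁ − U₂ = (8.99×10⁹ N·m²/C²)(-5.33×10⁻⁹ C)(8.80×10⁻⁹ C)(1/0.299 − 1/0.182) = 9.07×10⁻⁷ J.
v = √(2·9.07×10⁻⁷/0.0139) = 0.0114 m/s.

0.0114 m/s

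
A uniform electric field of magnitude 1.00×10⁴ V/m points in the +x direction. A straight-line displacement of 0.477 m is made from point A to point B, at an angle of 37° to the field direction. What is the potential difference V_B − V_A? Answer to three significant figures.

-3810 V

Only the component of displacement along E changes the potential: ΔV = −E·d·cosθ.
ΔV = −(1.00×10⁴ V/m)(0.477 m)cos37° = -3810 V.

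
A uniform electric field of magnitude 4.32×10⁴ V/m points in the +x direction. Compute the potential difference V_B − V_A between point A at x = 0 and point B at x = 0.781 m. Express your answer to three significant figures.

-3.37×10⁴ V

In a uniform field, potential decreases in the direction of E: V_B − V_A = −E·Δx.
V_B − V_A = −(4.32×10⁴ V/m)(0.781 m) = -3.37×10⁴ V.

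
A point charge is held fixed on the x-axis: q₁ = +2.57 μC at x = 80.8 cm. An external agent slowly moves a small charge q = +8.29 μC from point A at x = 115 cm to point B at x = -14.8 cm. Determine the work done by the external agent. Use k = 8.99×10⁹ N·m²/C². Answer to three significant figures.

For quasistatic motion the external work equals the change in potential energy: W_ext = qΔV = q(V_B − V_A).
At A: distance to the source charge is 0.342 m; V_A = kq₁/r = 6.76×10⁴ V.
At B: distance to the source charge is 0.956 m; V_B = kq₁/r = 2.42×10⁴ V.
ΔV = V_B − V_A = -4.34×10⁴ V.
W_ext = qΔV = (8.29×10⁻⁶ C)(-4.34×10⁴ V) = -0.360 J.

-0.360 J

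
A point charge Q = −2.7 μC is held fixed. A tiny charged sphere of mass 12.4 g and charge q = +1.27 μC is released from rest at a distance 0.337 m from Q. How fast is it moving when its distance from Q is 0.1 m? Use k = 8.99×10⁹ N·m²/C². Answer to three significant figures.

Only the electrostatic force acts, so mechanical energy is conserved: ½mv² = U₁ − U₂ = kQq(1/r₁ − 1/r₂).
U₁ − U₂ = (8.99×10⁹ N·m²/C²)(-2.70×10⁻⁶ C)(1.27×10⁻⁶ C)(1/0.337 − 1/0.100) = 0.217 J.
v = √(2·0.217/0.0124) = 5.91 m/s.

5.91 m/s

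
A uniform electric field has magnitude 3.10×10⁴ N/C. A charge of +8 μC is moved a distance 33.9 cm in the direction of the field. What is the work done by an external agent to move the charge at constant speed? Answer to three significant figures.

The potential change for a displacement 33.9 cm in the direction of the field is ΔV = −Ed = -1.05×10⁴ V.
W_ext = qΔV = -0.0841 J.

-0.0841 J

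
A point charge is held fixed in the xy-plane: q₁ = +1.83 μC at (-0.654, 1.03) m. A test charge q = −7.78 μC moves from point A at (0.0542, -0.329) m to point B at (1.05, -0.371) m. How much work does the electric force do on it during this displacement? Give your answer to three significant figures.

The work done by the electric force is W_field = −ΔU = −q(V_B − V_A) = q(V_A − V_B).
At A: distance to the source charge is 1.53 m; V_A = kq₁/r = 1.07×10⁴ V.
At B: distance to the source charge is 2.21 m; V_B = kq₁/r = 7460 V.
ΔV = V_B − V_A = -3280 V.
W_field = −qΔV = −(-7.78×10⁻⁶ C)(-3280 V) = -0.0255 J.

-0.0255 J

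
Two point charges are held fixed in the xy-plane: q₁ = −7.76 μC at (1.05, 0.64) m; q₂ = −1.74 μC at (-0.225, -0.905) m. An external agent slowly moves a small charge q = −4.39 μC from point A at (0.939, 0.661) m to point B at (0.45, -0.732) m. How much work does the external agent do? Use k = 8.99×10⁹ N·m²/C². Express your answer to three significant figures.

For quasistatic motion the external work equals the change in potential energy: W_ext = qΔV = q(V_B − V_A).
At A: distances to the source charges are 0.113 m, 1.95 m; V_A = Σ kqᵢ/rᵢ = -6.26×10⁵ V.
At B: distances to the source charges are 1.50 m, 0.697 m; V_B = Σ kqᵢ/rᵢ = -6.90×10⁴ V.
ΔV = V_B − V_A = 5.57×10⁵ V.
W_ext = qΔV = (-4.39×10⁻⁶ C)(5.57×10⁵ V) = -2.44 J.

-2.44 J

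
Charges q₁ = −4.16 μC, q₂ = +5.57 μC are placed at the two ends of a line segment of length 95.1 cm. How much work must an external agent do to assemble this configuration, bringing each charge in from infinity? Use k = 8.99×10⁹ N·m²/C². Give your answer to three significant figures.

The assembly work is the sum of pairwise potential energies, U = Σ_{i<j} kqᵢqⱼ/rᵢⱼ.
The separation is r = 0.951 m.
U = (-0.219) = -0.219 J.

-0.219 J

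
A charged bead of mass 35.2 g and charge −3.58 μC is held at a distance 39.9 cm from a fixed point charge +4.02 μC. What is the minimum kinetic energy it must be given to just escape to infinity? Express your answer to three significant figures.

To just escape, total mechanical energy must reach zero at infinity: ½mv²_min + U = 0, so ½mv²_min = −U = |kQq|/r.
|U| = |kQq|/r = (8.99×10⁹ N·m²/C²)(4.02×10⁻⁶)(3.58×10⁻⁶)/(0.399) = 0.324 J.

0.324 J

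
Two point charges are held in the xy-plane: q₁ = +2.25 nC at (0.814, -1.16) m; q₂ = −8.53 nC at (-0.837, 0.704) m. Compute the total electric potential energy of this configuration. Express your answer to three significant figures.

-6.93×10⁻⁸ J

The assembly work is the sum of pairwise potential energies, U = Σ_{i<j} kqᵢqⱼ/rᵢⱼ.
Pair separations: r₁₂ = 2.49 m.
U = (-6.93×10⁻⁸) = -6.93×10⁻⁸ J.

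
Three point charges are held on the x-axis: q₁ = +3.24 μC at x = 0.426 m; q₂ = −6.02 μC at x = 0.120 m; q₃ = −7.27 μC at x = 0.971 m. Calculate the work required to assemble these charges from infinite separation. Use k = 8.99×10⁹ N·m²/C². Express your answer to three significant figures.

The assembly work is the sum of pairwise potential energies, U = Σ_{i<j} kqᵢqⱼ/rᵢⱼ.
Pair separations: r₁₂ = 0.306 m, r₁₃ = 0.545 m, r₂₃ = 0.851 m.
U = (-0.573) + (-0.389) + (0.462) = -0.499 J.

-0.499 J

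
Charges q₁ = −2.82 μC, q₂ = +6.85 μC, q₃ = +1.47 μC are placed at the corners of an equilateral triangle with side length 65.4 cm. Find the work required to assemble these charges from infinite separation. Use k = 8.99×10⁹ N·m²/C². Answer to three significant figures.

The work to assemble the configuration equals its total potential energy, U = Σ kqᵢqⱼ/rᵢⱼ over all pairs.
All three pair separations equal the side length, 0.654 m.
U = (-0.266) + (-0.0570) + (0.138) = -0.184 J.

-0.184 J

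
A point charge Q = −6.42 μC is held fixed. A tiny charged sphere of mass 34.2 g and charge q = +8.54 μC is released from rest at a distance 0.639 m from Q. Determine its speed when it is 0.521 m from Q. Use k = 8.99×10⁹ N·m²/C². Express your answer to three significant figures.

Only the electrostatic force acts, so mechanical energy is conserved: ½mv² = U₁ − U₂ = kQq(1/r₁ − 1/r₂).
U₁ − U₂ = (8.99×10⁹ N·m²/C²)(-6.42×10⁻⁶ C)(8.54×10⁻⁶ C)(1/0.639 − 1/0.521) = 0.175 J.
v = √(2·0.175/0.0342) = 3.20 m/s.

3.20 m/s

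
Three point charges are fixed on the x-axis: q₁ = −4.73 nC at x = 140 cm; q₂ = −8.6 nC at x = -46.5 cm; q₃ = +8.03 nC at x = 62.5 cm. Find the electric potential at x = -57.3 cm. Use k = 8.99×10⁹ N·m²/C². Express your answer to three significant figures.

-677 V

Electric potential is a scalar, so the contributions from each charge add algebraically: V = Σ kqᵢ/rᵢ.
Distances from the field point to each charge: r₁ = 1.97 m, r₂ = 0.108 m, r₃ = 1.20 m.
V = k[(-4.73×10⁻⁹)/(1.97) + (-8.60×10⁻⁹)/(0.108) + (8.03×10⁻⁹)/(1.20)] = -677 V.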